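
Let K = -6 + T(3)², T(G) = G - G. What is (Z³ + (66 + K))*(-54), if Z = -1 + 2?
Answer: -3294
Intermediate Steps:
T(G) = 0
K = -6 (K = -6 + 0² = -6 + 0 = -6)
Z = 1
(Z³ + (66 + K))*(-54) = (1³ + (66 - 6))*(-54) = (1 + 60)*(-54) = 61*(-54) = -3294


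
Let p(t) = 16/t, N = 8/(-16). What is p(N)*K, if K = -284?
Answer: 9088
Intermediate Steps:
N = -½ (N = 8*(-1/16) = -½ ≈ -0.50000)
p(N)*K = (16/(-½))*(-284) = (16*(-2))*(-284) = -32*(-284) = 9088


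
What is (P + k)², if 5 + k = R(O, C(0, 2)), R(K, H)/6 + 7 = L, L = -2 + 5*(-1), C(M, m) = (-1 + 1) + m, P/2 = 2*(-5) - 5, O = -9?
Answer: 14161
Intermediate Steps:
P = -30 (P = 2*(2*(-5) - 5) = 2*(-10 - 5) = 2*(-15) = -30)
C(M, m) = m (C(M, m) = 0 + m = m)
L = -7 (L = -2 - 5 = -7)
R(K, H) = -84 (R(K, H) = -42 + 6*(-7) = -42 - 42 = -84)
k = -89 (k = -5 - 84 = -89)
(P + k)² = (-30 - 89)² = (-119)² = 14161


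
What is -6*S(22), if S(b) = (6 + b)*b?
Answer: -3696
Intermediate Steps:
S(b) = b*(6 + b)
-6*S(22) = -132*(6 + 22) = -132*28 = -6*616 = -3696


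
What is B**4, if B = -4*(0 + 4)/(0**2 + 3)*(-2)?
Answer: 1048576/81 ≈ 12945.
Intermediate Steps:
B = 32/3 (B = -16/(0 + 3)*(-2) = -16/3*(-2) = 32/3 ≈ 10.667)
B**4 = (32/3)**4 = 1048576/81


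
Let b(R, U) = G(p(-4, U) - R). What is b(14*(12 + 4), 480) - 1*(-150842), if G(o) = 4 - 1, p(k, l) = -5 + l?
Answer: 150845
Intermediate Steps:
G(o) = 3
b(R, U) = 3
b(14*(12 + 4), 480) - 1*(-150842) = 3 - 1*(-150842) = 3 + 150842 = 150845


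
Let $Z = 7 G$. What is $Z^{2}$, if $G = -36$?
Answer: $63504$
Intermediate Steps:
$Z = -252$ ($Z = 7 \left(-36\right) = -252$)
$Z^{2} = \left(-252\right)^{2} = 63504$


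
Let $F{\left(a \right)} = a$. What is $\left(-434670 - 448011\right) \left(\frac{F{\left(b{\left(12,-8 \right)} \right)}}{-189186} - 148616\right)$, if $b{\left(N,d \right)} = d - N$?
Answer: $\frac{4136252957286106}{31531} \approx 1.3118 \cdot 10^{11}$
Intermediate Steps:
$\left(-434670 - 448011\right) \left(\frac{F{\left(b{\left(12,-8 \right)} \right)}}{-189186} - 148616\right) = \left(-434670 - 448011\right) \left(\frac{-8 - 12}{-189186} - 148616\right) = - 882681 \left(\left(-8 - 12\right) \left(- \frac{1}{189186}\right) - 148616\right) = - 882681 \left(\left(-20\right) \left(- \frac{1}{189186}\right) - 148616\right) = - 882681 \left(\frac{10}{94593} - 148616\right) = \left(-882681\right) \left(- \frac{14058033278}{94593}\right) = \frac{4136252957286106}{31531}$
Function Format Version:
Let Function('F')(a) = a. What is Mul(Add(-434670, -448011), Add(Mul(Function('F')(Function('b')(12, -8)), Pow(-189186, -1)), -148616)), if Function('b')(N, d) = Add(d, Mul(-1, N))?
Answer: Rational(4136252957286106, 31531) ≈ 1.3118e+11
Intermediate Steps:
Mul(Add(-434670, -448011), Add(Mul(Function('F')(Function('b')(12, -8)), Pow(-189186, -1)), -148616)) = Mul(Add(-434670, -448011), Add(Mul(Add(-8, Mul(-1, 12)), Pow(-189186, -1)), -148616)) = Mul(-882681, Add(Mul(Add(-8, -12), Rational(-1, 189186)), -148616)) = Mul(-882681, Add(Mul(-20, Rational(-1, 189186)), -148616)) = Mul(-882681, Add(Rational(10, 94593), -148616)) = Mul(-882681, Rational(-14058033278, 94593)) = Rational(4136252957286106, 31531)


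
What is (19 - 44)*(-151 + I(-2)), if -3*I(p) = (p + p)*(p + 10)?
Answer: 10525/3 ≈ 3508.3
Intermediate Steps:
I(p) = -2*p*(10 + p)/3 (I(p) = -(p + p)*(p + 10)/3 = -2*p*(10 + p)/3)
(19 - 44)*(-151 + I(-2)) = (19 - 44)*(-151 - ⅔*(-2)*(10 - 2)) = -25*(-151 - ⅔*(-2)*8) = -25*(-151 + 32/3) = -25*(-421/3) = 10525/3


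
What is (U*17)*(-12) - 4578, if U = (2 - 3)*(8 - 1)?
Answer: -3150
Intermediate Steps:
U = -7 (U = -1*7 = -7)
(U*17)*(-12) - 4578 = -7*17*(-12) - 4578 = -119*(-12) - 4578 = 1428 - 4578 = -3150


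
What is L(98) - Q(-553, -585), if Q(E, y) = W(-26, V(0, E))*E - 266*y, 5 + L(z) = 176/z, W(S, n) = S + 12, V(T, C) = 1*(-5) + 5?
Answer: -8004405/49 ≈ -1.6336e+5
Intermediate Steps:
V(T, C) = 0 (V(T, C) = -5 + 5 = 0)
W(S, n) = 12 + S
L(z) = -5 + 176/z
Q(E, y) = -266*y - 14*E (Q(E, y) = (12 - 26)*E - 266*y = -14*E - 266*y = -266*y - 14*E)
L(98) - Q(-553, -585) = (-5 + 176/98) - (-266*(-585) - 14*(-553)) = (-5 + 176*(1/98)) - (155610 + 7742) = (-5 + 88/49) - 1*163352 = -157/49 - 163352 = -8004405/49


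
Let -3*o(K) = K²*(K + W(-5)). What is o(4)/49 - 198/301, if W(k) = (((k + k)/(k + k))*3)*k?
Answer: 3410/6321 ≈ 0.53947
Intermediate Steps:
W(k) = 3*k (W(k) = (((2*k)/((2*k)))*3)*k = (((2*k)*(1/(2*k)))*3)*k = (1*3)*k = 3*k)
o(K) = -K²*(-15 + K)/3 (o(K) = -K²*(K + 3*(-5))/3 = -K²*(K - 15)/3 = -K²*(-15 + K)/3)
o(4)/49 - 198/301 = ((⅓)*4²*(15 - 1*4))/49 - 198/301 = ((⅓)*16*(15 - 4))*(1/49) - 198*1/301 = ((⅓)*16*11)*(1/49) - 198/301 = (176/3)*(1/49) - 198/301 = 176/147 - 198/301 = 3410/6321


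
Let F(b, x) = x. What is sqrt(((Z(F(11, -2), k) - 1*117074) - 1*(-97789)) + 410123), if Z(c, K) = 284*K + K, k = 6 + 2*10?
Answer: 2*sqrt(99562) ≈ 631.07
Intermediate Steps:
k = 26 (k = 6 + 20 = 26)
Z(c, K) = 285*K
sqrt(((Z(F(11, -2), k) - 1*117074) - 1*(-97789)) + 410123) = sqrt(((285*26 - 1*117074) - 1*(-97789)) + 410123) = sqrt(((7410 - 117074) + 97789) + 410123) = sqrt((-109664 + 97789) + 410123) = sqrt(-11875 + 410123) = sqrt(398248) = 2*sqrt(99562)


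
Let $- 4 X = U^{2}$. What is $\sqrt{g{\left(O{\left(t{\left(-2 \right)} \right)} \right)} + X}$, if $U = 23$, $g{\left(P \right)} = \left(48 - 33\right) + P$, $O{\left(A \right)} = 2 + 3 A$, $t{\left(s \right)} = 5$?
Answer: $\frac{i \sqrt{401}}{2} \approx 10.012 i$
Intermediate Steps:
$g{\left(P \right)} = 15 + P$
$X = - \frac{529}{4}$ ($X = - \frac{23^{2}}{4} = \left(- \frac{1}{4}\right) 529 = - \frac{529}{4} \approx -132.25$)
$\sqrt{g{\left(O{\left(t{\left(-2 \right)} \right)} \right)} + X} = \sqrt{\left(15 + \left(2 + 3 \cdot 5\right)\right) - \frac{529}{4}} = \sqrt{\left(15 + \left(2 + 15\right)\right) - \frac{529}{4}} = \sqrt{\left(15 + 17\right) - \frac{529}{4}} = \sqrt{32 - \frac{529}{4}} = \sqrt{- \frac{401}{4}} = \frac{i \sqrt{401}}{2}$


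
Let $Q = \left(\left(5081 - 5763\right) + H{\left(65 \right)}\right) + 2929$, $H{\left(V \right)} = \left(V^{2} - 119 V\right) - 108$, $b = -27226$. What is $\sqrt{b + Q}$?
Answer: $i \sqrt{28597} \approx 169.11 i$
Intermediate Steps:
$H{\left(V \right)} = -108 + V^{2} - 119 V$
$Q = -1371$ ($Q = \left(\left(5081 - 5763\right) - \left(7843 - 4225\right)\right) + 2929 = \left(-682 - 3618\right) + 2929 = -4300 + 2929 = -1371$)
$\sqrt{b + Q} = \sqrt{-27226 - 1371} = \sqrt{-28597} = i \sqrt{28597}$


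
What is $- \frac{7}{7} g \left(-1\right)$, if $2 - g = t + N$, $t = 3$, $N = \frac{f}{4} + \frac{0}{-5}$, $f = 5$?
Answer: $- \frac{9}{4} \approx -2.25$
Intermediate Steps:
$N = \frac{5}{4}$ ($N = \frac{5}{4} + \frac{0}{-5} = 5 \cdot \frac{1}{4} + 0 \left(- \frac{1}{5}\right) = \frac{5}{4} + 0 = \frac{5}{4} \approx 1.25$)
$g = - \frac{9}{4}$ ($g = 2 - \left(3 + \frac{5}{4}\right) = 2 - \frac{17}{4} = - \frac{9}{4} \approx -2.25$)
$- \frac{7}{7} g \left(-1\right) = - \frac{7}{7} \left(- \frac{9}{4}\right) \left(-1\right) = \left(-7\right) \frac{1}{7} \left(- \frac{9}{4}\right) \left(-1\right) = \left(-1\right) \left(- \frac{9}{4}\right) \left(-1\right) = \frac{9}{4} \left(-1\right) = - \frac{9}{4}$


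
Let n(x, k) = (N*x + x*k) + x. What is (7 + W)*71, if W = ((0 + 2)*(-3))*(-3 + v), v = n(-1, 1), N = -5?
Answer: 497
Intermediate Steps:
n(x, k) = -4*x + k*x (n(x, k) = (-5*x + x*k) + x = (-5*x + k*x) + x = -4*x + k*x)
v = 3 (v = -(-4 + 1) = -1*(-3) = 3)
W = 0 (W = ((0 + 2)*(-3))*(-3 + 3) = (2*(-3))*0 = -6*0 = 0)
(7 + W)*71 = (7 + 0)*71 = 7*71 = 497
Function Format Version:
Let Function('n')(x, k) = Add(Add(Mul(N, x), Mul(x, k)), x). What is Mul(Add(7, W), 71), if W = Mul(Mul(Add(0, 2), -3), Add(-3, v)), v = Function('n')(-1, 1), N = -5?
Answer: 497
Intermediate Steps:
Function('n')(x, k) = Add(Mul(-4, x), Mul(k, x)) (Function('n')(x, k) = Add(Add(Mul(-5, x), Mul(x, k)), x) = Add(Add(Mul(-5, x), Mul(k, x)), x) = Add(Mul(-4, x), Mul(k, x)))
v = 3 (v = Mul(-1, Add(-4, 1)) = Mul(-1, -3) = 3)
W = 0 (W = Mul(Mul(Add(0, 2), -3), Add(-3, 3)) = Mul(Mul(2, -3), 0) = Mul(-6, 0) = 0)
Mul(Add(7, W), 71) = Mul(Add(7, 0), 71) = Mul(7, 71) = 497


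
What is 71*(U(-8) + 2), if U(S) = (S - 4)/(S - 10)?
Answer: 568/3 ≈ 189.33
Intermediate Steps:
U(S) = (-4 + S)/(-10 + S)
71*(U(-8) + 2) = 71*((-4 - 8)/(-10 - 8) + 2) = 71*(-12/(-18) + 2) = 71*(-1/18*(-12) + 2) = 71*(2/3 + 2) = 71*(8/3) = 568/3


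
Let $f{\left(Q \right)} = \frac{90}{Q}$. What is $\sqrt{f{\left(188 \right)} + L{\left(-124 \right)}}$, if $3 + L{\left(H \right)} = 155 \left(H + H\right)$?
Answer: $\frac{i \sqrt{339678118}}{94} \approx 196.07 i$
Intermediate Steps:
$L{\left(H \right)} = -3 + 310 H$ ($L{\left(H \right)} = -3 + 155 \left(H + H\right) = -3 + 155 \cdot 2 H = -3 + 310 H$)
$\sqrt{f{\left(188 \right)} + L{\left(-124 \right)}} = \sqrt{\frac{90}{188} + \left(-3 + 310 \left(-124\right)\right)} = \sqrt{90 \cdot \frac{1}{188} - 38443} = \sqrt{\frac{45}{94} - 38443} = \sqrt{- \frac{3613597}{94}} = \frac{i \sqrt{339678118}}{94}$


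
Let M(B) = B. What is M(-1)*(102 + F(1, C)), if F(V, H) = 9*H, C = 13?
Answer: -219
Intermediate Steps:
M(-1)*(102 + F(1, C)) = -(102 + 9*13) = -(102 + 117) = -1*219 = -219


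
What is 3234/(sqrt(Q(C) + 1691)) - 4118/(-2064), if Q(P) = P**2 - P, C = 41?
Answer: 2059/1032 + 3234*sqrt(3331)/3331 ≈ 58.029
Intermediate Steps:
3234/(sqrt(Q(C) + 1691)) - 4118/(-2064) = 3234/(sqrt(41*(-1 + 41) + 1691)) - 4118/(-2064) = 3234/(sqrt(41*40 + 1691)) - 4118*(-1/2064) = 3234/(sqrt(1640 + 1691)) + 2059/1032 = 3234/(sqrt(3331)) + 2059/1032 = 3234*(sqrt(3331)/3331) + 2059/1032 = 3234*sqrt(3331)/3331 + 2059/1032 = 2059/1032 + 3234*sqrt(3331)/3331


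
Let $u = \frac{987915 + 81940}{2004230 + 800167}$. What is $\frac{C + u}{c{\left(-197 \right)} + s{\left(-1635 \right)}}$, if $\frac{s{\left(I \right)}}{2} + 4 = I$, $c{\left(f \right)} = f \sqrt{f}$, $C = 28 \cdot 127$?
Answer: $- \frac{32693151314186}{51574703318829} + \frac{1964780600639 i \sqrt{197}}{51574703318829} \approx -0.6339 + 0.5347 i$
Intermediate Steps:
$C = 3556$
$c{\left(f \right)} = f^{\frac{3}{2}}$
$s{\left(I \right)} = -8 + 2 I$
$u = \frac{1069855}{2804397} \approx 0.38149$
$\frac{C + u}{c{\left(-197 \right)} + s{\left(-1635 \right)}} = \frac{3556 + \frac{1069855}{2804397}}{\left(-197\right)^{\frac{3}{2}} + \left(-8 + 2 \left(-1635\right)\right)} = \frac{9973505587}{2804397 \left(- 197 i \sqrt{197} - 3278\right)} = \frac{9973505587}{2804397 \left(-3278 - 197 i \sqrt{197}\right)}$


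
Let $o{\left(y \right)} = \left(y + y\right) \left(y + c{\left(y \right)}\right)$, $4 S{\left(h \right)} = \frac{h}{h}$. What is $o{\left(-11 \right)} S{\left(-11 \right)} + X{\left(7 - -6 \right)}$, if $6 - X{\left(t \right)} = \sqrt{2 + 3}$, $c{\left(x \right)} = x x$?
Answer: $-599 - \sqrt{5} \approx -601.24$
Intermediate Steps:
$S{\left(h \right)} = \frac{1}{4}$ ($S{\left(h \right)} = \frac{h \frac{1}{h}}{4} = \frac{1}{4} \cdot 1 = \frac{1}{4}$)
$c{\left(x \right)} = x^{2}$
$o{\left(y \right)} = 2 y \left(y + y^{2}\right)$ ($o{\left(y \right)} = \left(y + y\right) \left(y + y^{2}\right) = 2 y \left(y + y^{2}\right)$)
$X{\left(t \right)} = 6 - \sqrt{5}$ ($X{\left(t \right)} = 6 - \sqrt{2 + 3} = 6 - \sqrt{5}$)
$o{\left(-11 \right)} S{\left(-11 \right)} + X{\left(7 - -6 \right)} = 2 \left(-11\right)^{2} \left(1 - 11\right) \frac{1}{4} + \left(6 - \sqrt{5}\right) = 2 \cdot 121 \left(-10\right) \frac{1}{4} + \left(6 - \sqrt{5}\right) = \left(-2420\right) \frac{1}{4} + \left(6 - \sqrt{5}\right) = -605 + \left(6 - \sqrt{5}\right) = -599 - \sqrt{5}$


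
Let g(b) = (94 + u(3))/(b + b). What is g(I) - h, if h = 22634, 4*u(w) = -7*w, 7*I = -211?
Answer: -38208677/1688 ≈ -22635.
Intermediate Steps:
I = -211/7 (I = (⅐)*(-211) = -211/7 ≈ -30.143)
u(w) = -7*w/4 (u(w) = (-7*w)/4 = -7*w/4)
g(b) = 355/(8*b) (g(b) = (94 - 7/4*3)/(b + b) = (94 - 21/4)/((2*b)) = 355*(1/(2*b))/4 = 355/(8*b))
g(I) - h = 355/(8*(-211/7)) - 1*22634 = (355/8)*(-7/211) - 22634 = -2485/1688 - 22634 = -38208677/1688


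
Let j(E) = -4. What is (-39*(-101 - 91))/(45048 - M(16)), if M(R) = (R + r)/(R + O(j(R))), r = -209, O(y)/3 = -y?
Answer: 209664/1261537 ≈ 0.16620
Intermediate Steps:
O(y) = -3*y (O(y) = 3*(-y) = -3*y)
M(R) = (-209 + R)/(12 + R) (M(R) = (R - 209)/(R - 3*(-4)) = (-209 + R)/(R + 12) = (-209 + R)/(12 + R))
(-39*(-101 - 91))/(45048 - M(16)) = (-39*(-101 - 91))/(45048 - (-209 + 16)/(12 + 16)) = (-39*(-192))/(45048 - (-193)/28) = 7488/(45048 - (-193)/28) = 7488/(45048 - 1*(-193/28)) = 7488/(45048 + 193/28) = 7488/(1261537/28) = 7488*(28/1261537) = 209664/1261537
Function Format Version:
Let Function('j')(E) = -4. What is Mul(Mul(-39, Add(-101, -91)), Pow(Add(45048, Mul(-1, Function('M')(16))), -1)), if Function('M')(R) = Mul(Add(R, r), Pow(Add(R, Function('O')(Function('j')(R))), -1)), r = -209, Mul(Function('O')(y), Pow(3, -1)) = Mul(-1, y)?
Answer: Rational(209664, 1261537) ≈ 0.16620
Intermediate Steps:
Function('O')(y) = Mul(-3, y) (Function('O')(y) = Mul(3, Mul(-1, y)) = Mul(-3, y))
Function('M')(R) = Mul(Pow(Add(12, R), -1), Add(-209, R)) (Function('M')(R) = Mul(Add(R, -209), Pow(Add(R, Mul(-3, -4)), -1)) = Mul(Add(-209, R), Pow(Add(R, 12), -1)) = Mul(Add(-209, R), Pow(Add(12, R), -1)) = Mul(Pow(Add(12, R), -1), Add(-209, R)))
Mul(Mul(-39, Add(-101, -91)), Pow(Add(45048, Mul(-1, Function('M')(16))), -1)) = Mul(Mul(-39, Add(-101, -91)), Pow(Add(45048, Mul(-1, Mul(Pow(Add(12, 16), -1), Add(-209, 16)))), -1)) = Mul(Mul(-39, -192), Pow(Add(45048, Mul(-1, Mul(Pow(28, -1), -193))), -1)) = Mul(7488, Pow(Add(45048, Mul(-1, Mul(Rational(1, 28), -193))), -1)) = Mul(7488, Pow(Add(45048, Mul(-1, Rational(-193, 28))), -1)) = Mul(7488, Pow(Add(45048, Rational(193, 28)), -1)) = Mul(7488, Pow(Rational(1261537, 28), -1)) = Mul(7488, Rational(28, 1261537)) = Rational(209664, 1261537)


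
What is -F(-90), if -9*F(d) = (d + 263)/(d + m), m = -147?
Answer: -173/2133 ≈ -0.081106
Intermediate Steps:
F(d) = -(263 + d)/(9*(-147 + d)) (F(d) = -(d + 263)/(9*(d - 147)) = -(263 + d)/(9*(-147 + d)))
-F(-90) = -(-263 - 1*(-90))/(9*(-147 - 90)) = -(-263 + 90)/(9*(-237)) = -(-1)*(-173)/(9*237) = -1*173/2133 = -173/2133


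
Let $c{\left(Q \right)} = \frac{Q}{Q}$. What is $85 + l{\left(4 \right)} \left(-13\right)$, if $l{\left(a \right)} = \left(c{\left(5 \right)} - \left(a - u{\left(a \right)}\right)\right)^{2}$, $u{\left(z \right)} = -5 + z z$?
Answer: $-747$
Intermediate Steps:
$c{\left(Q \right)} = 1$
$u{\left(z \right)} = -5 + z^{2}$
$l{\left(a \right)} = \left(-4 + a^{2} - a\right)^{2}$ ($l{\left(a \right)} = \left(1 - \left(5 + a - a^{2}\right)\right)^{2} = \left(-4 + a^{2} - a\right)^{2}$)
$85 + l{\left(4 \right)} \left(-13\right) = 85 + \left(-4 + 4^{2} - 4\right)^{2} \left(-13\right) = 85 + \left(-4 + 16 - 4\right)^{2} \left(-13\right) = 85 + 8^{2} \left(-13\right) = 85 + 64 \left(-13\right) = 85 - 832 = -747$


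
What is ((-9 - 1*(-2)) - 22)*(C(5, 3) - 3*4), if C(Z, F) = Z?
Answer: 203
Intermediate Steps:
((-9 - 1*(-2)) - 22)*(C(5, 3) - 3*4) = ((-9 - 1*(-2)) - 22)*(5 - 3*4) = ((-9 + 2) - 22)*(5 - 12) = (-7 - 22)*(-7) = -29*(-7) = 203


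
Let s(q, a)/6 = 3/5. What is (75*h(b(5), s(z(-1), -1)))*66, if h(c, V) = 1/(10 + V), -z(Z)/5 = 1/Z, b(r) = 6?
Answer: 12375/34 ≈ 363.97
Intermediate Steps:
z(Z) = -5/Z
s(q, a) = 18/5 (s(q, a) = 6*(3/5) = 18/5)
(75*h(b(5), s(z(-1), -1)))*66 = (75/(10 + 18/5))*66 = (75/(68/5))*66 = (75*(5/68))*66 = (375/68)*66 = 12375/34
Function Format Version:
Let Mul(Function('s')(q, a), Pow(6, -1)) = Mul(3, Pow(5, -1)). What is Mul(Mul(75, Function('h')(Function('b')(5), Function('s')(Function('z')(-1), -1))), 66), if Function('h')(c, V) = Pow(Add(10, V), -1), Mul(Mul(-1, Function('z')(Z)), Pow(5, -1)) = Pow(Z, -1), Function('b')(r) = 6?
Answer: Rational(12375, 34) ≈ 363.97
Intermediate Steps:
Function('z')(Z) = Mul(-5, Pow(Z, -1))
Function('s')(q, a) = Rational(18, 5) (Function('s')(q, a) = Mul(6, Mul(3, Pow(5, -1))) = Mul(6, Mul(3, Rational(1, 5))) = Mul(6, Rational(3, 5)) = Rational(18, 5))
Mul(Mul(75, Function('h')(Function('b')(5), Function('s')(Function('z')(-1), -1))), 66) = Mul(Mul(75, Pow(Add(10, Rational(18, 5)), -1)), 66) = Mul(Mul(75, Pow(Rational(68, 5), -1)), 66) = Mul(Mul(75, Rational(5, 68)), 66) = Mul(Rational(375, 68), 66) = Rational(12375, 34)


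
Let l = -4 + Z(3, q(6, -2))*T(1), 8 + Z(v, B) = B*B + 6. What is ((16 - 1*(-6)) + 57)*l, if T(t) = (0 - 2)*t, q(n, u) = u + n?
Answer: -2528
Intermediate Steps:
q(n, u) = n + u
Z(v, B) = -2 + B**2 (Z(v, B) = -8 + (B*B + 6) = -8 + (B**2 + 6) = -8 + (6 + B**2) = -2 + B**2)
T(t) = -2*t
l = -32 (l = -4 + (-2 + (6 - 2)**2)*(-2*1) = -4 + (-2 + 4**2)*(-2) = -4 + (-2 + 16)*(-2) = -4 + 14*(-2) = -4 - 28 = -32)
((16 - 1*(-6)) + 57)*l = ((16 - 1*(-6)) + 57)*(-32) = ((16 + 6) + 57)*(-32) = (22 + 57)*(-32) = 79*(-32) = -2528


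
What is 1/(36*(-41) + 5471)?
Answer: 1/3995 ≈ 0.00025031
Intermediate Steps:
1/(36*(-41) + 5471) = 1/(-1476 + 5471) = 1/3995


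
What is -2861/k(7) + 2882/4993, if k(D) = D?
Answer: -14264799/34951 ≈ -408.14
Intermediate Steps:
-2861/k(7) + 2882/4993 = -2861/7 + 2882/4993 = -14264799/34951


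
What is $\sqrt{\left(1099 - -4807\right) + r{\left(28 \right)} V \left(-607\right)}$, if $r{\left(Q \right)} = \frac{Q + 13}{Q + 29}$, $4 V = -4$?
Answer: $\frac{\sqrt{20607153}}{57} \approx 79.641$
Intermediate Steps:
$V = -1$ ($V = \frac{1}{4} \left(-4\right) = -1$)
$r{\left(Q \right)} = \frac{13 + Q}{29 + Q}$
$\sqrt{\left(1099 - -4807\right) + r{\left(28 \right)} V \left(-607\right)} = \sqrt{\left(1099 - -4807\right) + \frac{13 + 28}{29 + 28} \left(-1\right) \left(-607\right)} = \sqrt{\left(1099 + 4807\right) + \frac{1}{57} \cdot 41 \left(-1\right) \left(-607\right)} = \sqrt{5906 + \frac{1}{57} \cdot 41 \left(-1\right) \left(-607\right)} = \sqrt{5906 + \frac{41}{57} \left(-1\right) \left(-607\right)} = \sqrt{5906 - - \frac{24887}{57}} = \sqrt{5906 + \frac{24887}{57}} = \sqrt{\frac{361529}{57}} = \frac{\sqrt{20607153}}{57}$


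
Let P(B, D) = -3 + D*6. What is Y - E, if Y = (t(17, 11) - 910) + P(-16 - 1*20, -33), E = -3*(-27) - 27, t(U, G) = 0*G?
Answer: -1165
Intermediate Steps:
t(U, G) = 0
E = 54 (E = 81 - 27 = 54)
P(B, D) = -3 + 6*D
Y = -1111 (Y = (0 - 910) + (-3 + 6*(-33)) = -910 + (-3 - 198) = -910 - 201 = -1111)
Y - E = -1111 - 1*54 = -1111 - 54 = -1165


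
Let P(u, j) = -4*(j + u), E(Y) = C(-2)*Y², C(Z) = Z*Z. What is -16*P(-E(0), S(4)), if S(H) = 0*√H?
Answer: 0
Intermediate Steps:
C(Z) = Z²
S(H) = 0
E(Y) = 4*Y² (E(Y) = (-2)²*Y² = 4*Y²)
P(u, j) = -4*j - 4*u
-16*P(-E(0), S(4)) = -16*(-4*0 - (-4)*4*0²) = -16*(0 - (-4)*4*0) = -16*(0 - (-4)*0) = -16*(0 - 4*0) = -16*(0 + 0) = -16*0 = 0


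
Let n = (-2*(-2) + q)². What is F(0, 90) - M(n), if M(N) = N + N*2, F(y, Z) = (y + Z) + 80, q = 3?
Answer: 23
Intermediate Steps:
n = 49 (n = (-2*(-2) + 3)² = (4 + 3)² = 7² = 49)
F(y, Z) = 80 + Z + y (F(y, Z) = (Z + y) + 80 = 80 + Z + y)
M(N) = 3*N (M(N) = N + 2*N = 3*N)
F(0, 90) - M(n) = (80 + 90 + 0) - 3*49 = 170 - 1*147 = 170 - 147 = 23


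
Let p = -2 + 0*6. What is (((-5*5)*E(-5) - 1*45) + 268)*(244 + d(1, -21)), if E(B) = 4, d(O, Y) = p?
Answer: 29766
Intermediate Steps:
p = -2 (p = -2 + 0 = -2)
d(O, Y) = -2
(((-5*5)*E(-5) - 1*45) + 268)*(244 + d(1, -21)) = ((-5*5*4 - 1*45) + 268)*(244 - 2) = ((-25*4 - 45) + 268)*242 = ((-100 - 45) + 268)*242 = (-145 + 268)*242 = 123*242 = 29766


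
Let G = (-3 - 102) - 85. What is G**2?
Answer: 36100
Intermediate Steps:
G = -190 (G = -105 - 85 = -190)
G**2 = (-190)**2 = 36100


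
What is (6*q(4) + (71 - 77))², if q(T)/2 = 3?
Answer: 900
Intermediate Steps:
q(T) = 6 (q(T) = 2*3 = 6)
(6*q(4) + (71 - 77))² = (6*6 + (71 - 77))² = (36 - 6)² = 30² = 900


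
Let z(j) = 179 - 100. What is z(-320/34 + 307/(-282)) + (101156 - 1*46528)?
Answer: 54707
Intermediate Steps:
z(j) = 79
z(-320/34 + 307/(-282)) + (101156 - 1*46528) = 79 + (101156 - 1*46528) = 79 + (101156 - 46528) = 79 + 54628 = 54707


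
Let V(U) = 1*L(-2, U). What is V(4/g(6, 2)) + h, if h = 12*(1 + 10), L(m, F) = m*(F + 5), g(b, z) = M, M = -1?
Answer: 130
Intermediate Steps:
g(b, z) = -1
L(m, F) = m*(5 + F)
h = 132 (h = 12*11 = 132)
V(U) = -10 - 2*U (V(U) = 1*(-2*(5 + U)) = 1*(-10 - 2*U) = -10 - 2*U)
V(4/g(6, 2)) + h = (-10 - 8/(-1)) + 132 = (-10 - 8*(-1)) + 132 = (-10 - 2*(-4)) + 132 = (-10 + 8) + 132 = -2 + 132 = 130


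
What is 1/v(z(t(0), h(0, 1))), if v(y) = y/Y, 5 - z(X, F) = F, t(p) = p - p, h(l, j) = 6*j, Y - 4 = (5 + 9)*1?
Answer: -18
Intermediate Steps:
Y = 18 (Y = 4 + (5 + 9)*1 = 4 + 14*1 = 4 + 14 = 18)
t(p) = 0
z(X, F) = 5 - F
v(y) = y/18
1/v(z(t(0), h(0, 1))) = 1/((5 - 6)/18) = 1/((1/18)*(-1)) = 1/(-1/18) = -18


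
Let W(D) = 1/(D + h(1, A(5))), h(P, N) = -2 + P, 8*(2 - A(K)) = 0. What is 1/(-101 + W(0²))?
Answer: -1/102 ≈ -0.0098039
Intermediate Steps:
A(K) = 2 (A(K) = 2 - ⅛*0 = 2 + 0 = 2)
W(D) = 1/(-1 + D) (W(D) = 1/(D + (-2 + 1)) = 1/(D - 1) = 1/(-1 + D))
1/(-101 + W(0²)) = 1/(-101 + 1/(-1 + 0²)) = 1/(-101 + 1/(-1 + 0)) = 1/(-101 + 1/(-1)) = 1/(-101 - 1) = 1/(-102) = -1/102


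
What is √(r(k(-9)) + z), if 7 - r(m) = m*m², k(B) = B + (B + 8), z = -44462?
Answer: I*√43455 ≈ 208.46*I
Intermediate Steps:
k(B) = 8 + 2*B (k(B) = B + (8 + B) = 8 + 2*B)
r(m) = 7 - m³ (r(m) = 7 - m*m² = 7 - m³)
√(r(k(-9)) + z) = √((7 - (8 + 2*(-9))³) - 44462) = √((7 - (8 - 18)³) - 44462) = √((7 - 1*(-10)³) - 44462) = √((7 - 1*(-1000)) - 44462) = √((7 + 1000) - 44462) = √(1007 - 44462) = √(-43455) = I*√43455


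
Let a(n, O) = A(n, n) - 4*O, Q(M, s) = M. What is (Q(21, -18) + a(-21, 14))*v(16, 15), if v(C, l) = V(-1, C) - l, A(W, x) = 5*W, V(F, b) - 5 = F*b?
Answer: 3640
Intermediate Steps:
V(F, b) = 5 + F*b
v(C, l) = 5 - C - l (v(C, l) = (5 - C) - l = 5 - C - l)
a(n, O) = -4*O + 5*n (a(n, O) = 5*n - 4*O = -4*O + 5*n)
(Q(21, -18) + a(-21, 14))*v(16, 15) = (21 + (-4*14 + 5*(-21)))*(5 - 1*16 - 1*15) = (21 + (-56 - 105))*(5 - 16 - 15) = (21 - 161)*(-26) = -140*(-26) = 3640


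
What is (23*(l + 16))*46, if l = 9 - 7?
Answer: 19044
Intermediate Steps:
l = 2
(23*(l + 16))*46 = (23*(2 + 16))*46 = (23*18)*46 = 414*46 = 19044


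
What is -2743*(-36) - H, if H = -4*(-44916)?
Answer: -80916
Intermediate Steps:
H = 179664
-2743*(-36) - H = -2743*(-36) - 1*179664 = 98748 - 179664 = -80916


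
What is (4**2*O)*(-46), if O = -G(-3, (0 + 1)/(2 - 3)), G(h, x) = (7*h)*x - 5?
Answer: 11776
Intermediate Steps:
G(h, x) = -5 + 7*h*x (G(h, x) = 7*h*x - 5 = -5 + 7*h*x)
O = -16 (O = -(-5 + 7*(-3)*((0 + 1)/(2 - 3))) = -(-5 + 7*(-3)*(1/(-1))) = -(-5 + 7*(-3)*(1*(-1))) = -(-5 + 7*(-3)*(-1)) = -(-5 + 21) = -1*16 = -16)
(4**2*O)*(-46) = (4**2*(-16))*(-46) = (16*(-16))*(-46) = -256*(-46) = 11776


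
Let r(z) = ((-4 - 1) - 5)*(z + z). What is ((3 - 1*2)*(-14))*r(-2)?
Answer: -560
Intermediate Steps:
r(z) = -20*z (r(z) = (-5 - 5)*(2*z) = -20*z)
((3 - 1*2)*(-14))*r(-2) = ((3 - 1*2)*(-14))*(-20*(-2)) = ((3 - 2)*(-14))*40 = (1*(-14))*40 = -14*40 = -560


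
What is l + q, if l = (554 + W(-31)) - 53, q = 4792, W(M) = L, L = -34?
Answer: 5259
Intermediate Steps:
W(M) = -34
l = 467 (l = (554 - 34) - 53 = 520 - 53 = 467)
l + q = 467 + 4792 = 5259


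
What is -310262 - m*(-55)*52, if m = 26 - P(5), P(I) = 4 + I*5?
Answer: -318842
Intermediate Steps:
P(I) = 4 + 5*I
m = -3 (m = 26 - (4 + 5*5) = 26 - (4 + 25) = 26 - 1*29 = 26 - 29 = -3)
-310262 - m*(-55)*52 = -310262 - (-3*(-55))*52 = -310262 - 165*52 = -310262 - 1*8580 = -310262 - 8580 = -318842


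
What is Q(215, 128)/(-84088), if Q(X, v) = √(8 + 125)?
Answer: -√133/84088 ≈ -0.00013715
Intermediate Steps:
Q(X, v) = √133
Q(215, 128)/(-84088) = √133/(-84088) = √133*(-1/84088) = -√133/84088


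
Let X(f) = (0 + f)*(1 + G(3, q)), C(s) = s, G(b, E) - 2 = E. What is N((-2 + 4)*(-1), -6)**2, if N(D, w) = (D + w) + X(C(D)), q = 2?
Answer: 324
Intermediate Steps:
G(b, E) = 2 + E
X(f) = 5*f (X(f) = (0 + f)*(1 + (2 + 2)) = f*(1 + 4) = f*5 = 5*f)
N(D, w) = w + 6*D (N(D, w) = (D + w) + 5*D = w + 6*D)
N((-2 + 4)*(-1), -6)**2 = (-6 + 6*((-2 + 4)*(-1)))**2 = (-6 + 6*(2*(-1)))**2 = (-6 + 6*(-2))**2 = (-6 - 12)**2 = (-18)**2 = 324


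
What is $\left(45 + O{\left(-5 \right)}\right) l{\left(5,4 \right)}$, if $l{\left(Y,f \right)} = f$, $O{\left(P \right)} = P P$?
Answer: $280$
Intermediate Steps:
$O{\left(P \right)} = P^{2}$
$\left(45 + O{\left(-5 \right)}\right) l{\left(5,4 \right)} = \left(45 + \left(-5\right)^{2}\right) 4 = \left(45 + 25\right) 4 = 70 \cdot 4 = 280$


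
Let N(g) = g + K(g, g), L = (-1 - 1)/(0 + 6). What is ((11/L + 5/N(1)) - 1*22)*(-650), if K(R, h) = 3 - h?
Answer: 104000/3 ≈ 34667.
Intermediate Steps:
L = -⅓ (L = -2/6 = -2*⅙ = -⅓ ≈ -0.33333)
N(g) = 3 (N(g) = g + (3 - g) = 3)
((11/L + 5/N(1)) - 1*22)*(-650) = ((11/(-⅓) + 5/3) - 1*22)*(-650) = ((11*(-3) + 5*(⅓)) - 22)*(-650) = ((-33 + 5/3) - 22)*(-650) = (-94/3 - 22)*(-650) = -160/3*(-650) = 104000/3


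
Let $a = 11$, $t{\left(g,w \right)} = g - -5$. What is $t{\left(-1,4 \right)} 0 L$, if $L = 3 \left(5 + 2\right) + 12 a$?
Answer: $0$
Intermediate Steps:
$t{\left(g,w \right)} = 5 + g$ ($t{\left(g,w \right)} = g + 5 = 5 + g$)
$L = 153$ ($L = 3 \left(5 + 2\right) + 12 \cdot 11 = 3 \cdot 7 + 132 = 21 + 132 = 153$)
$t{\left(-1,4 \right)} 0 L = \left(5 - 1\right) 0 \cdot 153 = 4 \cdot 0 \cdot 153 = 0 \cdot 153 = 0$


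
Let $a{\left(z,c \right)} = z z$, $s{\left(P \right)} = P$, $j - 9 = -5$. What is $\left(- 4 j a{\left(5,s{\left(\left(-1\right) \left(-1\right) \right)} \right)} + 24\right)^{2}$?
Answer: $141376$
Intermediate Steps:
$j = 4$ ($j = 9 - 5 = 4$)
$a{\left(z,c \right)} = z^{2}$
$\left(- 4 j a{\left(5,s{\left(\left(-1\right) \left(-1\right) \right)} \right)} + 24\right)^{2} = \left(\left(-4\right) 4 \cdot 5^{2} + 24\right)^{2} = \left(\left(-16\right) 25 + 24\right)^{2} = \left(-400 + 24\right)^{2} = \left(-376\right)^{2} = 141376$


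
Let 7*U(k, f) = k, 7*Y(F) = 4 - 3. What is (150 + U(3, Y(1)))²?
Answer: 1108809/49 ≈ 22629.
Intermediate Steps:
Y(F) = ⅐ (Y(F) = (4 - 3)/7 = (⅐)*1 = ⅐)
U(k, f) = k/7
(150 + U(3, Y(1)))² = (150 + (⅐)*3)² = (150 + 3/7)² = (1053/7)² = 1108809/49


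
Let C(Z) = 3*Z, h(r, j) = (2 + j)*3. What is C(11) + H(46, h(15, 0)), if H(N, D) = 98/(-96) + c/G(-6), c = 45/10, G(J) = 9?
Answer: 1559/48 ≈ 32.479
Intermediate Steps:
h(r, j) = 6 + 3*j
c = 9/2 (c = 45*(1/10) = 9/2 ≈ 4.5000)
H(N, D) = -25/48 (H(N, D) = 98/(-96) + (9/2)/9 = 98*(-1/96) + (9/2)*(1/9) = -49/48 + 1/2 = -25/48)
C(11) + H(46, h(15, 0)) = 3*11 - 25/48 = 33 - 25/48 = 1559/48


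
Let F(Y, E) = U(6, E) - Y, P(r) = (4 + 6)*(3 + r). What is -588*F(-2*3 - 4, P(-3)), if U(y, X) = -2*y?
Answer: 1176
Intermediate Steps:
P(r) = 30 + 10*r (P(r) = 10*(3 + r) = 30 + 10*r)
F(Y, E) = -12 - Y (F(Y, E) = -2*6 - Y = -12 - Y)
-588*F(-2*3 - 4, P(-3)) = -588*(-12 - (-2*3 - 4)) = -588*(-12 - (-6 - 4)) = -588*(-12 - 1*(-10)) = -588*(-12 + 10) = -588*(-2) = 1176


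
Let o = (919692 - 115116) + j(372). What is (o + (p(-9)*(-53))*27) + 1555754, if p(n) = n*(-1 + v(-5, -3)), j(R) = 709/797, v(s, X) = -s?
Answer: 1922241971/797 ≈ 2.4118e+6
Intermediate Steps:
j(R) = 709/797 (j(R) = 709*(1/797) = 709/797)
p(n) = 4*n (p(n) = n*(-1 - 1*(-5)) = n*(-1 + 5) = n*4 = 4*n)
o = 641247781/797 (o = (919692 - 115116) + 709/797 = 804576 + 709/797 = 641247781/797 ≈ 8.0458e+5)
(o + (p(-9)*(-53))*27) + 1555754 = (641247781/797 + ((4*(-9))*(-53))*27) + 1555754 = (641247781/797 - 36*(-53)*27) + 1555754 = (641247781/797 + 1908*27) + 1555754 = (641247781/797 + 51516) + 1555754 = 682306033/797 + 1555754 = 1922241971/797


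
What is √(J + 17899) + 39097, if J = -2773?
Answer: 39097 + √15126 ≈ 39220.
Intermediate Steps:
√(J + 17899) + 39097 = √(-2773 + 17899) + 39097 = √15126 + 39097 = 39097 + √15126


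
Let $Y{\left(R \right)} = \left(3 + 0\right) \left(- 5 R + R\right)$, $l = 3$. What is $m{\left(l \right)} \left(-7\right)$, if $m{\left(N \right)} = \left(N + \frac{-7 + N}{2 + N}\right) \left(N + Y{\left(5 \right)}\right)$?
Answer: $\frac{4389}{5} \approx 877.8$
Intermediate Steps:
$Y{\left(R \right)} = - 12 R$ ($Y{\left(R \right)} = 3 \left(- 4 R\right) = - 12 R$)
$m{\left(N \right)} = \left(-60 + N\right) \left(N + \frac{-7 + N}{2 + N}\right)$ ($m{\left(N \right)} = \left(N + \frac{-7 + N}{2 + N}\right) \left(N - 60\right) = \left(N + \frac{-7 + N}{2 + N}\right) \left(-60 + N\right) = \left(-60 + N\right) \left(N + \frac{-7 + N}{2 + N}\right)$)
$m{\left(l \right)} \left(-7\right) = \frac{420 + 3^{3} - 561 - 57 \cdot 3^{2}}{2 + 3} \left(-7\right) = \frac{420 + 27 - 561 - 513}{5} \left(-7\right) = \frac{1}{5} \left(-627\right) \left(-7\right) = \left(- \frac{627}{5}\right) \left(-7\right) = \frac{4389}{5}$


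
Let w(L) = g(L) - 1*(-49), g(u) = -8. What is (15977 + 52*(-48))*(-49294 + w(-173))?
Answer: -663979693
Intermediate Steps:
w(L) = 41 (w(L) = -8 - 1*(-49) = -8 + 49 = 41)
(15977 + 52*(-48))*(-49294 + w(-173)) = (15977 + 52*(-48))*(-49294 + 41) = (15977 - 2496)*(-49253) = 13481*(-49253) = -663979693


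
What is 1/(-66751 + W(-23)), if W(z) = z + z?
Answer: -1/66797 ≈ -1.4971e-5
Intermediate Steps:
W(z) = 2*z
1/(-66751 + W(-23)) = 1/(-66751 + 2*(-23)) = 1/(-66751 - 46) = 1/(-66797) = -1/66797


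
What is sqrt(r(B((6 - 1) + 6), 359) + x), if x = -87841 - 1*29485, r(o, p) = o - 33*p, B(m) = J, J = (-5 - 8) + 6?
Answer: 2*I*sqrt(32295) ≈ 359.42*I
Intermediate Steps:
J = -7 (J = -13 + 6 = -7)
B(m) = -7
r(o, p) = o - 33*p
x = -117326 (x = -87841 - 29485 = -117326)
sqrt(r(B((6 - 1) + 6), 359) + x) = sqrt((-7 - 33*359) - 117326) = sqrt((-7 - 11847) - 117326) = sqrt(-11854 - 117326) = sqrt(-129180) = 2*I*sqrt(32295)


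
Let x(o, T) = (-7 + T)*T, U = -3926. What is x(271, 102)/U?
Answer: -4845/1963 ≈ -2.4682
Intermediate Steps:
x(o, T) = T*(-7 + T)
x(271, 102)/U = (102*(-7 + 102))/(-3926) = (102*95)*(-1/3926) = 9690*(-1/3926) = -4845/1963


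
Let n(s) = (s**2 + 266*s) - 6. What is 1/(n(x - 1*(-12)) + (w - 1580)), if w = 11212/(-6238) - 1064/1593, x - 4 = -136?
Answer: -4968567/94941690076 ≈ -5.2333e-5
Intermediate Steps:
x = -132 (x = 4 - 136 = -132)
w = -12248974/4968567 (w = 11212*(-1/6238) - 1064*1/1593 = -5606/3119 - 1064/1593 = -12248974/4968567 ≈ -2.4653)
n(s) = -6 + s**2 + 266*s
1/(n(x - 1*(-12)) + (w - 1580)) = 1/((-6 + (-132 - 1*(-12))**2 + 266*(-132 - 1*(-12))) + (-12248974/4968567 - 1580)) = 1/((-6 + (-132 + 12)**2 + 266*(-132 + 12)) - 7862584834/4968567) = 1/((-6 + (-120)**2 + 266*(-120)) - 7862584834/4968567) = 1/((-6 + 14400 - 31920) - 7862584834/4968567) = 1/(-17526 - 7862584834/4968567) = 1/(-94941690076/4968567) = -4968567/94941690076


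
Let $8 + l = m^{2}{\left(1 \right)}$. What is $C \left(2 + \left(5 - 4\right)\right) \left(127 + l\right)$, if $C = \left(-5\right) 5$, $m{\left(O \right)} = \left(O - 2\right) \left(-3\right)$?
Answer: $-9600$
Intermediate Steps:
$m{\left(O \right)} = 6 - 3 O$ ($m{\left(O \right)} = \left(-2 + O\right) \left(-3\right) = 6 - 3 O$)
$C = -25$
$l = 1$ ($l = -8 + \left(6 - 3\right)^{2} = -8 + 3^{2} = -8 + 9 = 1$)
$C \left(2 + \left(5 - 4\right)\right) \left(127 + l\right) = - 25 \left(2 + \left(5 - 4\right)\right) \left(127 + 1\right) = - 25 \left(2 + \left(5 - 4\right)\right) 128 = - 25 \left(2 + 1\right) 128 = \left(-25\right) 3 \cdot 128 = \left(-75\right) 128 = -9600$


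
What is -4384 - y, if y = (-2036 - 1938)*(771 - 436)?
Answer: 1326906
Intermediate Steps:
y = -1331290 (y = -3974*335 = -1331290)
-4384 - y = -4384 - 1*(-1331290) = -4384 + 1331290 = 1326906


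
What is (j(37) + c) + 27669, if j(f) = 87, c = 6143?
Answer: 33899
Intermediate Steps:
(j(37) + c) + 27669 = (87 + 6143) + 27669 = 6230 + 27669 = 33899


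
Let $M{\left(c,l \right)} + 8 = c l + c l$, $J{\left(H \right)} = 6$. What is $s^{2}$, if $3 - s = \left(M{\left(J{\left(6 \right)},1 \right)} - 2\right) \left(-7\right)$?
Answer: $289$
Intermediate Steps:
$M{\left(c,l \right)} = -8 + 2 c l$ ($M{\left(c,l \right)} = -8 + \left(c l + c l\right) = -8 + 2 c l$)
$s = 17$ ($s = 3 - \left(\left(-8 + 2 \cdot 6 \cdot 1\right) - 2\right) \left(-7\right) = 3 - \left(\left(-8 + 12\right) - 2\right) \left(-7\right) = 3 - \left(4 - 2\right) \left(-7\right) = 3 - 2 \left(-7\right) = 3 - -14 = 3 + 14 = 17$)
$s^{2} = 17^{2} = 289$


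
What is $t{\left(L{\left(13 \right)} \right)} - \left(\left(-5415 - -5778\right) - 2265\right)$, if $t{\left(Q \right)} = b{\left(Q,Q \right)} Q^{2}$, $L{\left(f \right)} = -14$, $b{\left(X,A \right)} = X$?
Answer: $-842$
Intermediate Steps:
$t{\left(Q \right)} = Q^{3}$ ($t{\left(Q \right)} = Q Q^{2} = Q^{3}$)
$t{\left(L{\left(13 \right)} \right)} - \left(\left(-5415 - -5778\right) - 2265\right) = \left(-14\right)^{3} - \left(\left(-5415 - -5778\right) - 2265\right) = -2744 - \left(\left(-5415 + 5778\right) - 2265\right) = -2744 - \left(363 - 2265\right) = -2744 - -1902 = -2744 + 1902 = -842$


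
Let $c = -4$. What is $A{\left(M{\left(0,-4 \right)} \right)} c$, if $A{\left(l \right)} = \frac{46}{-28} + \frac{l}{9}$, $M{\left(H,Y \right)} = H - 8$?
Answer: $\frac{638}{63} \approx 10.127$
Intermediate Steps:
$M{\left(H,Y \right)} = -8 + H$
$A{\left(l \right)} = - \frac{23}{14} + \frac{l}{9}$ ($A{\left(l \right)} = 46 \left(- \frac{1}{28}\right) + l \frac{1}{9} = - \frac{23}{14} + \frac{l}{9}$)
$A{\left(M{\left(0,-4 \right)} \right)} c = \left(- \frac{23}{14} + \frac{-8 + 0}{9}\right) \left(-4\right) = \left(- \frac{23}{14} + \frac{1}{9} \left(-8\right)\right) \left(-4\right) = \left(- \frac{23}{14} - \frac{8}{9}\right) \left(-4\right) = \left(- \frac{319}{126}\right) \left(-4\right) = \frac{638}{63}$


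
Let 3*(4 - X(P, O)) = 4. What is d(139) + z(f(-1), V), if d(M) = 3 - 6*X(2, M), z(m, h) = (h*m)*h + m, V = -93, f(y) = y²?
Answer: 8637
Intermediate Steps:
X(P, O) = 8/3 (X(P, O) = 4 - ⅓*4 = 4 - 4/3 = 8/3)
z(m, h) = m + m*h² (z(m, h) = m*h² + m = m + m*h²)
d(M) = -13 (d(M) = 3 - 6*8/3 = 3 - 16 = -13)
d(139) + z(f(-1), V) = -13 + (-1)²*(1 + (-93)²) = -13 + 1*(1 + 8649) = -13 + 1*8650 = -13 + 8650 = 8637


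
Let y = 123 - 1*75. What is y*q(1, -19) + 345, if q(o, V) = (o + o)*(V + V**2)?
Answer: 33177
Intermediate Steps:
y = 48 (y = 123 - 75 = 48)
q(o, V) = 2*o*(V + V**2) (q(o, V) = (2*o)*(V + V**2) = 2*o*(V + V**2))
y*q(1, -19) + 345 = 48*(2*(-19)*1*(1 - 19)) + 345 = 48*(2*(-19)*1*(-18)) + 345 = 48*684 + 345 = 32832 + 345 = 33177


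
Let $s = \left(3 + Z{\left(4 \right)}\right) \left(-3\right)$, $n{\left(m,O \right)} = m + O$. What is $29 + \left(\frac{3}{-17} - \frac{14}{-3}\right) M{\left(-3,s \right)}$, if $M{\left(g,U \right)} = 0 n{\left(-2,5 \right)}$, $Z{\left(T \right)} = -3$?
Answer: $29$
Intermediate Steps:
$n{\left(m,O \right)} = O + m$
$s = 0$ ($s = \left(3 - 3\right) \left(-3\right) = 0 \left(-3\right) = 0$)
$M{\left(g,U \right)} = 0$ ($M{\left(g,U \right)} = 0 \left(5 - 2\right) = 0 \cdot 3 = 0$)
$29 + \left(\frac{3}{-17} - \frac{14}{-3}\right) M{\left(-3,s \right)} = 29 + \left(\frac{3}{-17} - \frac{14}{-3}\right) 0 = 29 + \left(3 \left(- \frac{1}{17}\right) - - \frac{14}{3}\right) 0 = 29 + \left(- \frac{3}{17} + \frac{14}{3}\right) 0 = 29 + \frac{229}{51} \cdot 0 = 29 + 0 = 29$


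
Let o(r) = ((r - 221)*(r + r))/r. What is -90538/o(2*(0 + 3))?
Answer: 45269/215 ≈ 210.55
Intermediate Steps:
o(r) = -442 + 2*r (o(r) = ((-221 + r)*(2*r))/r = (2*r*(-221 + r))/r = -442 + 2*r)
-90538/o(2*(0 + 3)) = -90538/(-442 + 2*(2*(0 + 3))) = -90538/(-442 + 2*(2*3)) = -90538/(-442 + 2*6) = -90538/(-442 + 12) = -90538/(-430) = -90538*(-1/430) = 45269/215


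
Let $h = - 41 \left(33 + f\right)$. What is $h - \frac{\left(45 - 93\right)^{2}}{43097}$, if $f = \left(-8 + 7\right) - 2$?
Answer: $- \frac{53011614}{43097} \approx -1230.1$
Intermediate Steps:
$f = -3$ ($f = -1 - 2 = -3$)
$h = -1230$ ($h = - 41 \left(33 - 3\right) = \left(-41\right) 30 = -1230$)
$h - \frac{\left(45 - 93\right)^{2}}{43097} = -1230 - \frac{\left(45 - 93\right)^{2}}{43097} = -1230 - \left(-48\right)^{2} \cdot \frac{1}{43097} = -1230 - 2304 \cdot \frac{1}{43097} = -1230 - \frac{2304}{43097} = - \frac{53011614}{43097}$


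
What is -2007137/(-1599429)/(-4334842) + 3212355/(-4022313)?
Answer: -7424046355218438757/9295930039708143078 ≈ -0.79863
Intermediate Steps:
-2007137/(-1599429)/(-4334842) + 3212355/(-4022313) = -2007137*(-1/1599429)*(-1/4334842) + 3212355*(-1/4022313) = (2007137/1599429)*(-1/4334842) - 1070785/1340771 = -2007137/6933272005218 - 1070785/1340771 = -7424046355218438757/9295930039708143078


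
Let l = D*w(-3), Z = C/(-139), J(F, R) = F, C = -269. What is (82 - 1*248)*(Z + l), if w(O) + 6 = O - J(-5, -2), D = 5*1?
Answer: 416826/139 ≈ 2998.8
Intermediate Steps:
Z = 269/139 (Z = -269/(-139) = -269*(-1/139) = 269/139 ≈ 1.9353)
D = 5
w(O) = -1 + O (w(O) = -6 + (O - 1*(-5)) = -6 + (O + 5) = -6 + (5 + O) = -1 + O)
l = -20 (l = 5*(-1 - 3) = 5*(-4) = -20)
(82 - 1*248)*(Z + l) = (82 - 1*248)*(269/139 - 20) = (82 - 248)*(-2511/139) = -166*(-2511/139) = 416826/139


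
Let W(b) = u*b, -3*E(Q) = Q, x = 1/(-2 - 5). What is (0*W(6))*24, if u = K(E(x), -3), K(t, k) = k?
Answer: 0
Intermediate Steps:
x = -1/7 (x = 1/(-7) = -1/7 ≈ -0.14286)
E(Q) = -Q/3
u = -3
W(b) = -3*b
(0*W(6))*24 = (0*(-3*6))*24 = (0*(-18))*24 = 0*24 = 0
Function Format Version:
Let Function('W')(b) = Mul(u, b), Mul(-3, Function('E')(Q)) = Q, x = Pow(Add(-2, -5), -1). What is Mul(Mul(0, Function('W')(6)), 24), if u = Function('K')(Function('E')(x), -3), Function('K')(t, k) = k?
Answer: 0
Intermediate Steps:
x = Rational(-1, 7) (x = Pow(-7, -1) = Rational(-1, 7) ≈ -0.14286)
Function('E')(Q) = Mul(Rational(-1, 3), Q)
u = -3
Function('W')(b) = Mul(-3, b)
Mul(Mul(0, Function('W')(6)), 24) = Mul(Mul(0, Mul(-3, 6)), 24) = Mul(Mul(0, -18), 24) = Mul(0, 24) = 0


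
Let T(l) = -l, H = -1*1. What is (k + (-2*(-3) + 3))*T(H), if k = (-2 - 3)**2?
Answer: 34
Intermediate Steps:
k = 25 (k = (-5)**2 = 25)
H = -1
(k + (-2*(-3) + 3))*T(H) = (25 + (-2*(-3) + 3))*(-1*(-1)) = (25 + (6 + 3))*1 = (25 + 9)*1 = 34*1 = 34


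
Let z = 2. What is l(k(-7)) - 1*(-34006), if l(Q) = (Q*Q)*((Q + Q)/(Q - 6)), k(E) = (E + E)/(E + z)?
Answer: 849807/25 ≈ 33992.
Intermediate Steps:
k(E) = 2*E/(2 + E) (k(E) = (E + E)/(E + 2) = (2*E)/(2 + E) = 2*E/(2 + E))
l(Q) = 2*Q**3/(-6 + Q) (l(Q) = Q**2*((2*Q)/(-6 + Q)) = Q**2*(2*Q/(-6 + Q)) = 2*Q**3/(-6 + Q))
l(k(-7)) - 1*(-34006) = 2*(2*(-7)/(2 - 7))**3/(-6 + 2*(-7)/(2 - 7)) - 1*(-34006) = 2*(2*(-7)/(-5))**3/(-6 + 2*(-7)/(-5)) + 34006 = 2*(2*(-7)*(-1/5))**3/(-6 + 2*(-7)*(-1/5)) + 34006 = 2*(14/5)**3/(-6 + 14/5) + 34006 = 2*(2744/125)/(-16/5) + 34006 = 2*(2744/125)*(-5/16) + 34006 = -343/25 + 34006 = 849807/25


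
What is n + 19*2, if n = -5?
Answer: 33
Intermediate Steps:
n + 19*2 = -5 + 19*2 = -5 + 38 = 33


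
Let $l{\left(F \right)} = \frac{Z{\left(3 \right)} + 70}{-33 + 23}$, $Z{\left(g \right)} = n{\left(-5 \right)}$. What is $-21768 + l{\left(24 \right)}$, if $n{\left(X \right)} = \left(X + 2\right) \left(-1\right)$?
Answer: $- \frac{217753}{10} \approx -21775.0$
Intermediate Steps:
$n{\left(X \right)} = -2 - X$ ($n{\left(X \right)} = \left(2 + X\right) \left(-1\right) = -2 - X$)
$Z{\left(g \right)} = 3$ ($Z{\left(g \right)} = -2 - -5 = -2 + 5 = 3$)
$l{\left(F \right)} = - \frac{73}{10}$ ($l{\left(F \right)} = \frac{3 + 70}{-33 + 23} = \frac{73}{-10} = 73 \left(- \frac{1}{10}\right) = - \frac{73}{10}$)
$-21768 + l{\left(24 \right)} = -21768 - \frac{73}{10} = - \frac{217753}{10}$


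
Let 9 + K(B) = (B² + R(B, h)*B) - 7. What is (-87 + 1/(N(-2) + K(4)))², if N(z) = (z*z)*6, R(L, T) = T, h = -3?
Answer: 1087849/144 ≈ 7554.5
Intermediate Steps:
K(B) = -16 + B² - 3*B (K(B) = -9 + ((B² - 3*B) - 7) = -9 + (-7 + B² - 3*B) = -16 + B² - 3*B)
N(z) = 6*z² (N(z) = z²*6 = 6*z²)
(-87 + 1/(N(-2) + K(4)))² = (-87 + 1/(6*(-2)² + (-16 + 4² - 3*4)))² = (-87 + 1/(6*4 + (-16 + 16 - 12)))² = (-87 + 1/(24 - 12))² = (-87 + 1/12)² = (-1043/12)² = 1087849/144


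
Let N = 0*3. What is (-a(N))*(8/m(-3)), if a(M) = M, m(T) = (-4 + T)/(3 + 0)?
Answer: 0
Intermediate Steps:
N = 0
m(T) = -4/3 + T/3 (m(T) = (-4 + T)/3 = (-4 + T)*(1/3) = -4/3 + T/3)
(-a(N))*(8/m(-3)) = (-1*0)*(8/(-4/3 + (1/3)*(-3))) = 0*(8/(-4/3 - 1)) = 0*(8/(-7/3)) = 0*(8*(-3/7)) = 0*(-24/7) = 0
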